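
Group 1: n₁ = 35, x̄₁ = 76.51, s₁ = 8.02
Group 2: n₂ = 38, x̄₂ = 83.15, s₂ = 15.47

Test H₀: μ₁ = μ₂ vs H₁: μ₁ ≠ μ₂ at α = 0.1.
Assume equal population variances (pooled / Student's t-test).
Student's two-sample t-test (equal variances):
H₀: μ₁ = μ₂
H₁: μ₁ ≠ μ₂
df = n₁ + n₂ - 2 = 71
Pooled variance s_p² = [(n₁-1)s₁² + (n₂-1)s₂²] / (n₁ + n₂ - 2) = [(34)(8.02²) + (37)(15.47²)] / 71 = 155.5178
SE = √(s_p²(1/n₁ + 1/n₂)) = √(155.5178 × (1/35 + 1/38)) = 2.9216
t = (x̄₁ - x̄₂) / SE = (76.51 - 83.15) / 2.9216 = -6.64 / 2.9216 = -2.273
p-value = 0.0261

Since p-value < α = 0.1, we reject H₀.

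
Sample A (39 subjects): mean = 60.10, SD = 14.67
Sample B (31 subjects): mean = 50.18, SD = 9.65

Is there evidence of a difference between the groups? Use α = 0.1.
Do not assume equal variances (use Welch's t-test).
Welch's two-sample t-test:
H₀: μ₁ = μ₂
H₁: μ₁ ≠ μ₂
s₁²/n₁ = 14.67²/39 = 5.5182,  s₂²/n₂ = 9.65²/31 = 3.0040
SE = √(s₁²/n₁ + s₂²/n₂) = √(5.5182 + 3.0040) = 2.9193
df (Welch-Satterthwaite) = (s₁²/n₁ + s₂²/n₂)² / [(s₁²/n₁)²/(n₁-1) + (s₂²/n₂)²/(n₂-1)] ≈ 65.90
t = (x̄₁ - x̄₂) / SE = (60.10 - 50.18) / 2.9193 = 9.92 / 2.9193 = 3.398
p-value = 0.0012

Since p-value < α = 0.1, we reject H₀.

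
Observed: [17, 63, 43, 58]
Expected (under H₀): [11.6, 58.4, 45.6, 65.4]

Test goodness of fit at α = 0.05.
Chi-square goodness of fit test:
H₀: observed counts match expected distribution
H₁: observed counts differ from expected distribution
df = k - 1 = 3
χ² = Σ(O - E)²/E
   = (17 - 11.6)²/11.6 + (63 - 58.4)²/58.4 + (43 - 45.6)²/45.6 + (58 - 65.4)²/65.4
   = 2.514 + 0.362 + 0.148 + 0.837
   = 3.86
p-value = 0.2768

Since p-value > α = 0.05, we fail to reject H₀.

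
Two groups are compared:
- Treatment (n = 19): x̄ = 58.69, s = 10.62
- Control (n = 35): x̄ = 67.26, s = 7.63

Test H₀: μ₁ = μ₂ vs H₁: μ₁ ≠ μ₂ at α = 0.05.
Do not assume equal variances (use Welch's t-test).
Welch's two-sample t-test:
H₀: μ₁ = μ₂
H₁: μ₁ ≠ μ₂
s₁²/n₁ = 10.62²/19 = 5.9360,  s₂²/n₂ = 7.63²/35 = 1.6633
SE = √(s₁²/n₁ + s₂²/n₂) = √(5.9360 + 1.6633) = 2.7567
df (Welch-Satterthwaite) = (s₁²/n₁ + s₂²/n₂)² / [(s₁²/n₁)²/(n₁-1) + (s₂²/n₂)²/(n₂-1)] ≈ 28.32
t = (x̄₁ - x̄₂) / SE = (58.69 - 67.26) / 2.7567 = -8.57 / 2.7567 = -3.109
p-value = 0.0043

Since p-value < α = 0.05, we reject H₀.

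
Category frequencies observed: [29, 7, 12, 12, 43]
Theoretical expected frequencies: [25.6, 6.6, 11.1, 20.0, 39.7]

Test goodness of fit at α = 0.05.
Chi-square goodness of fit test:
H₀: observed counts match expected distribution
H₁: observed counts differ from expected distribution
df = k - 1 = 4
χ² = Σ(O - E)²/E
   = (29 - 25.6)²/25.6 + (7 - 6.6)²/6.6 + (12 - 11.1)²/11.1 + (12 - 20.0)²/20.0 + (43 - 39.7)²/39.7
   = 0.452 + 0.024 + 0.073 + 3.200 + 0.274
   = 4.02
p-value = 0.4029

Since p-value > α = 0.05, we fail to reject H₀.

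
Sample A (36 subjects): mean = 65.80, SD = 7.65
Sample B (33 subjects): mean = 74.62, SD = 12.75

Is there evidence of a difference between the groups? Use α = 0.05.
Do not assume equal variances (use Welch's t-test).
Welch's two-sample t-test:
H₀: μ₁ = μ₂
H₁: μ₁ ≠ μ₂
s₁²/n₁ = 7.65²/36 = 1.6256,  s₂²/n₂ = 12.75²/33 = 4.9261
SE = √(s₁²/n₁ + s₂²/n₂) = √(1.6256 + 4.9261) = 2.5596
df (Welch-Satterthwaite) = (s₁²/n₁ + s₂²/n₂)² / [(s₁²/n₁)²/(n₁-1) + (s₂²/n₂)²/(n₂-1)] ≈ 51.48
t = (x̄₁ - x̄₂) / SE = (65.80 - 74.62) / 2.5596 = -8.82 / 2.5596 = -3.446
p-value = 0.0011

Since p-value < α = 0.05, we reject H₀.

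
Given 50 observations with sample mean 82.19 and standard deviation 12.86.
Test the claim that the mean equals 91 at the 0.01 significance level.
One-sample t-test:
H₀: μ = 91
H₁: μ ≠ 91
df = n - 1 = 49
t = (x̄ - μ₀) / (s/√n) = (82.19 - 91) / (12.86/√50) = -4.844
p-value < 0.0001

Since p-value < α = 0.01, we reject H₀.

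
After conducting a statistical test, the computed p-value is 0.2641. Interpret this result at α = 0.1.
Since p = 0.2641 > α = 0.1, fail to reject H₀.
There is insufficient evidence to reject the null hypothesis; the result is not statistically significant at the 0.1 level.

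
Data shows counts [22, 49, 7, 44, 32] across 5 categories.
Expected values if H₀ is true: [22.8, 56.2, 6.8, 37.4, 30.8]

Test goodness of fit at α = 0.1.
Chi-square goodness of fit test:
H₀: observed counts match expected distribution
H₁: observed counts differ from expected distribution
df = k - 1 = 4
χ² = Σ(O - E)²/E
   = (22 - 22.8)²/22.8 + (49 - 56.2)²/56.2 + (7 - 6.8)²/6.8 + (44 - 37.4)²/37.4 + (32 - 30.8)²/30.8
   = 0.028 + 0.922 + 0.006 + 1.165 + 0.047
   = 2.17
p-value = 0.7049

Since p-value > α = 0.1, we fail to reject H₀.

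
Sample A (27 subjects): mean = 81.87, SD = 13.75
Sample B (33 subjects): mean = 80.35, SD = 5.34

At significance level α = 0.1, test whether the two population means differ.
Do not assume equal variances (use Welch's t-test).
Welch's two-sample t-test:
H₀: μ₁ = μ₂
H₁: μ₁ ≠ μ₂
s₁²/n₁ = 13.75²/27 = 7.0023,  s₂²/n₂ = 5.34²/33 = 0.8641
SE = √(s₁²/n₁ + s₂²/n₂) = √(7.0023 + 0.8641) = 2.8047
df (Welch-Satterthwaite) = (s₁²/n₁ + s₂²/n₂)² / [(s₁²/n₁)²/(n₁-1) + (s₂²/n₂)²/(n₂-1)] ≈ 32.41
t = (x̄₁ - x̄₂) / SE = (81.87 - 80.35) / 2.8047 = 1.52 / 2.8047 = 0.542
p-value = 0.5916

Since p-value > α = 0.1, we fail to reject H₀.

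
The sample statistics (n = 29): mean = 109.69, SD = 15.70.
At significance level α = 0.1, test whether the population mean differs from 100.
One-sample t-test:
H₀: μ = 100
H₁: μ ≠ 100
df = n - 1 = 28
t = (x̄ - μ₀) / (s/√n) = (109.69 - 100) / (15.70/√29) = 3.324
p-value = 0.0025

Since p-value < α = 0.1, we reject H₀.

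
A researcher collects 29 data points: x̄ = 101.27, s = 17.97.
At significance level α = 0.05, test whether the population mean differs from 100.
One-sample t-test:
H₀: μ = 100
H₁: μ ≠ 100
df = n - 1 = 28
t = (x̄ - μ₀) / (s/√n) = (101.27 - 100) / (17.97/√29) = 0.381
p-value = 0.7064

Since p-value > α = 0.05, we fail to reject H₀.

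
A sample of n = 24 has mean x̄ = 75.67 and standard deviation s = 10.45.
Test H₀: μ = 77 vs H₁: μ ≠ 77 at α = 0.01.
One-sample t-test:
H₀: μ = 77
H₁: μ ≠ 77
df = n - 1 = 23
t = (x̄ - μ₀) / (s/√n) = (75.67 - 77) / (10.45/√24) = -0.624
p-value = 0.5391

Since p-value > α = 0.01, we fail to reject H₀.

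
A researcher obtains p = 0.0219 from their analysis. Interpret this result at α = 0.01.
Since p = 0.0219 > α = 0.01, fail to reject H₀.
There is insufficient evidence to reject the null hypothesis; the result is not statistically significant at the 0.01 level.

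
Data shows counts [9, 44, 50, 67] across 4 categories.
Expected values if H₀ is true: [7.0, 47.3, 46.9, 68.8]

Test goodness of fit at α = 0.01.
Chi-square goodness of fit test:
H₀: observed counts match expected distribution
H₁: observed counts differ from expected distribution
df = k - 1 = 3
χ² = Σ(O - E)²/E
   = (9 - 7.0)²/7.0 + (44 - 47.3)²/47.3 + (50 - 46.9)²/46.9 + (67 - 68.8)²/68.8
   = 0.571 + 0.230 + 0.205 + 0.047
   = 1.05
p-value = 0.7883

Since p-value > α = 0.01, we fail to reject H₀.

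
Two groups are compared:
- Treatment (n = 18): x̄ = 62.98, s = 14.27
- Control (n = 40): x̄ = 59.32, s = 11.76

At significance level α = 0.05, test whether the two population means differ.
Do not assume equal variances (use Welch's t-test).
Welch's two-sample t-test:
H₀: μ₁ = μ₂
H₁: μ₁ ≠ μ₂
s₁²/n₁ = 14.27²/18 = 11.3129,  s₂²/n₂ = 11.76²/40 = 3.4574
SE = √(s₁²/n₁ + s₂²/n₂) = √(11.3129 + 3.4574) = 3.8432
df (Welch-Satterthwaite) = (s₁²/n₁ + s₂²/n₂)² / [(s₁²/n₁)²/(n₁-1) + (s₂²/n₂)²/(n₂-1)] ≈ 27.85
t = (x̄₁ - x̄₂) / SE = (62.98 - 59.32) / 3.8432 = 3.66 / 3.8432 = 0.952
p-value = 0.3491

Since p-value > α = 0.05, we fail to reject H₀.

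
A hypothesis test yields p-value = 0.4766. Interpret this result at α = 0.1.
Since p = 0.4766 > α = 0.1, fail to reject H₀.
There is insufficient evidence to reject the null hypothesis; the result is not statistically significant at the 0.1 level.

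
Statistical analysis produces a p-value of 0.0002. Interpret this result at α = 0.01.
Since p = 0.0002 < α = 0.01, reject H₀.
There is sufficient evidence to reject the null hypothesis; the result is statistically significant at the 0.01 level.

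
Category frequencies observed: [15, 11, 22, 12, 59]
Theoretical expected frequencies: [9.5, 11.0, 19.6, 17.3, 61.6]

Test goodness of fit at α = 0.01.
Chi-square goodness of fit test:
H₀: observed counts match expected distribution
H₁: observed counts differ from expected distribution
df = k - 1 = 4
χ² = Σ(O - E)²/E
   = (15 - 9.5)²/9.5 + (11 - 11.0)²/11.0 + (22 - 19.6)²/19.6 + (12 - 17.3)²/17.3 + (59 - 61.6)²/61.6
   = 3.184 + 0.000 + 0.294 + 1.624 + 0.110
   = 5.21
p-value = 0.2663

Since p-value > α = 0.01, we fail to reject H₀.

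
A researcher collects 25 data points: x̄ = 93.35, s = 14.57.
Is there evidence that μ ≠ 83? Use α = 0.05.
One-sample t-test:
H₀: μ = 83
H₁: μ ≠ 83
df = n - 1 = 24
t = (x̄ - μ₀) / (s/√n) = (93.35 - 83) / (14.57/√25) = 3.552
p-value = 0.0016

Since p-value < α = 0.05, we reject H₀.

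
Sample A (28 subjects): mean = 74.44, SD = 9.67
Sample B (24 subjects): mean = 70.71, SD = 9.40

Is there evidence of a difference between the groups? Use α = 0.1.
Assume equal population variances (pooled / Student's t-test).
Student's two-sample t-test (equal variances):
H₀: μ₁ = μ₂
H₁: μ₁ ≠ μ₂
df = n₁ + n₂ - 2 = 50
Pooled variance s_p² = [(n₁-1)s₁² + (n₂-1)s₂²] / (n₁ + n₂ - 2) = [(27)(9.67²) + (23)(9.40²)] / 50 = 91.1404
SE = √(s_p²(1/n₁ + 1/n₂)) = √(91.1404 × (1/28 + 1/24)) = 2.6557
t = (x̄₁ - x̄₂) / SE = (74.44 - 70.71) / 2.6557 = 3.73 / 2.6557 = 1.405
p-value = 0.1663

Since p-value > α = 0.1, we fail to reject H₀.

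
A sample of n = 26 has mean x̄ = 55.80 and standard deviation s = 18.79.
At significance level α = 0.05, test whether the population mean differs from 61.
One-sample t-test:
H₀: μ = 61
H₁: μ ≠ 61
df = n - 1 = 25
t = (x̄ - μ₀) / (s/√n) = (55.80 - 61) / (18.79/√26) = -1.411
p-value = 0.1705

Since p-value > α = 0.05, we fail to reject H₀.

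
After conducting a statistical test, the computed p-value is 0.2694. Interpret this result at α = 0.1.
Since p = 0.2694 > α = 0.1, fail to reject H₀.
There is insufficient evidence to reject the null hypothesis; the result is not statistically significant at the 0.1 level.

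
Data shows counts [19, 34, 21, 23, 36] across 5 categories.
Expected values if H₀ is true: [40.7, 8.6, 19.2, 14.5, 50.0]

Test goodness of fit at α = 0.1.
Chi-square goodness of fit test:
H₀: observed counts match expected distribution
H₁: observed counts differ from expected distribution
df = k - 1 = 4
χ² = Σ(O - E)²/E
   = (19 - 40.7)²/40.7 + (34 - 8.6)²/8.6 + (21 - 19.2)²/19.2 + (23 - 14.5)²/14.5 + (36 - 50.0)²/50.0
   = 11.570 + 75.019 + 0.169 + 4.983 + 3.920
   = 95.66
p-value < 0.0001

Since p-value < α = 0.1, we reject H₀.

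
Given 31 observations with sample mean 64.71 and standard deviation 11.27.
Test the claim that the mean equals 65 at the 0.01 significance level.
One-sample t-test:
H₀: μ = 65
H₁: μ ≠ 65
df = n - 1 = 30
t = (x̄ - μ₀) / (s/√n) = (64.71 - 65) / (11.27/√31) = -0.143
p-value = 0.8870

Since p-value > α = 0.01, we fail to reject H₀.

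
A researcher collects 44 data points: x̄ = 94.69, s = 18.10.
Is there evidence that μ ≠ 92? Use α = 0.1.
One-sample t-test:
H₀: μ = 92
H₁: μ ≠ 92
df = n - 1 = 43
t = (x̄ - μ₀) / (s/√n) = (94.69 - 92) / (18.10/√44) = 0.986
p-value = 0.3297

Since p-value > α = 0.1, we fail to reject H₀.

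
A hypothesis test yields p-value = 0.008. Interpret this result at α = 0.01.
Since p = 0.008 < α = 0.01, reject H₀.
There is sufficient evidence to reject the null hypothesis; the result is statistically significant at the 0.01 level.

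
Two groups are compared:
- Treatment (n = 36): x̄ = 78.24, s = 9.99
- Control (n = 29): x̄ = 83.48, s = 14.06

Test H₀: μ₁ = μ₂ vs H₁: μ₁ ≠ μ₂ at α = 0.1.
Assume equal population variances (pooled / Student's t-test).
Student's two-sample t-test (equal variances):
H₀: μ₁ = μ₂
H₁: μ₁ ≠ μ₂
df = n₁ + n₂ - 2 = 63
Pooled variance s_p² = [(n₁-1)s₁² + (n₂-1)s₂²] / (n₁ + n₂ - 2) = [(35)(9.99²) + (28)(14.06²)] / 63 = 143.3039
SE = √(s_p²(1/n₁ + 1/n₂)) = √(143.3039 × (1/36 + 1/29)) = 2.9870
t = (x̄₁ - x̄₂) / SE = (78.24 - 83.48) / 2.9870 = -5.24 / 2.9870 = -1.754
p-value = 0.0842

Since p-value < α = 0.1, we reject H₀.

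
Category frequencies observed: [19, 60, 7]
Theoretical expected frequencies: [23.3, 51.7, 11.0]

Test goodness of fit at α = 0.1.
Chi-square goodness of fit test:
H₀: observed counts match expected distribution
H₁: observed counts differ from expected distribution
df = k - 1 = 2
χ² = Σ(O - E)²/E
   = (19 - 23.3)²/23.3 + (60 - 51.7)²/51.7 + (7 - 11.0)²/11.0
   = 0.794 + 1.332 + 1.455
   = 3.58
p-value = 0.1669

Since p-value > α = 0.1, we fail to reject H₀.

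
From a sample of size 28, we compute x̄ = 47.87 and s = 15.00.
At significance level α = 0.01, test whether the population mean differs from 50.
One-sample t-test:
H₀: μ = 50
H₁: μ ≠ 50
df = n - 1 = 27
t = (x̄ - μ₀) / (s/√n) = (47.87 - 50) / (15.00/√28) = -0.751
p-value = 0.4589

Since p-value > α = 0.01, we fail to reject H₀.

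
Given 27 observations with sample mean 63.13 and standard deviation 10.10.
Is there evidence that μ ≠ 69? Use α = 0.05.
One-sample t-test:
H₀: μ = 69
H₁: μ ≠ 69
df = n - 1 = 26
t = (x̄ - μ₀) / (s/√n) = (63.13 - 69) / (10.10/√27) = -3.020
p-value = 0.0056

Since p-value < α = 0.05, we reject H₀.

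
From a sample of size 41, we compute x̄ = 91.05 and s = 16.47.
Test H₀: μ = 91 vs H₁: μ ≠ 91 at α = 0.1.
One-sample t-test:
H₀: μ = 91
H₁: μ ≠ 91
df = n - 1 = 40
t = (x̄ - μ₀) / (s/√n) = (91.05 - 91) / (16.47/√41) = 0.019
p-value = 0.9846

Since p-value > α = 0.1, we fail to reject H₀.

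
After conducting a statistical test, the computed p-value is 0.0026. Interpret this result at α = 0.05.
Since p = 0.0026 < α = 0.05, reject H₀.
There is sufficient evidence to reject the null hypothesis; the result is statistically significant at the 0.05 level.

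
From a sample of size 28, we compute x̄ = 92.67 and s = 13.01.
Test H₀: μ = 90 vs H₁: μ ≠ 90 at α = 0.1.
One-sample t-test:
H₀: μ = 90
H₁: μ ≠ 90
df = n - 1 = 27
t = (x̄ - μ₀) / (s/√n) = (92.67 - 90) / (13.01/√28) = 1.086
p-value = 0.2871

Since p-value > α = 0.1, we fail to reject H₀.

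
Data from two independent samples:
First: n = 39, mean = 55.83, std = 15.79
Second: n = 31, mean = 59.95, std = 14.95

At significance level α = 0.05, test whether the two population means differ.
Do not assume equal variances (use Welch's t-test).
Welch's two-sample t-test:
H₀: μ₁ = μ₂
H₁: μ₁ ≠ μ₂
s₁²/n₁ = 15.79²/39 = 6.3929,  s₂²/n₂ = 14.95²/31 = 7.2098
SE = √(s₁²/n₁ + s₂²/n₂) = √(6.3929 + 7.2098) = 3.6882
df (Welch-Satterthwaite) = (s₁²/n₁ + s₂²/n₂)² / [(s₁²/n₁)²/(n₁-1) + (s₂²/n₂)²/(n₂-1)] ≈ 65.89
t = (x̄₁ - x̄₂) / SE = (55.83 - 59.95) / 3.6882 = -4.12 / 3.6882 = -1.117
p-value = 0.2680

Since p-value > α = 0.05, we fail to reject H₀.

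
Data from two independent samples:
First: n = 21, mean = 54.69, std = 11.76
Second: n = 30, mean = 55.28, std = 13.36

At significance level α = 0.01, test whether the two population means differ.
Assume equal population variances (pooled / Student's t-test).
Student's two-sample t-test (equal variances):
H₀: μ₁ = μ₂
H₁: μ₁ ≠ μ₂
df = n₁ + n₂ - 2 = 49
Pooled variance s_p² = [(n₁-1)s₁² + (n₂-1)s₂²] / (n₁ + n₂ - 2) = [(20)(11.76²) + (29)(13.36²)] / 49 = 162.0847
SE = √(s_p²(1/n₁ + 1/n₂)) = √(162.0847 × (1/21 + 1/30)) = 3.6223
t = (x̄₁ - x̄₂) / SE = (54.69 - 55.28) / 3.6223 = -0.59 / 3.6223 = -0.163
p-value = 0.8713

Since p-value > α = 0.01, we fail to reject H₀.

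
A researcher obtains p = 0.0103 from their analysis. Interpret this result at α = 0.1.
Since p = 0.0103 < α = 0.1, reject H₀.
There is sufficient evidence to reject the null hypothesis; the result is statistically significant at the 0.1 level.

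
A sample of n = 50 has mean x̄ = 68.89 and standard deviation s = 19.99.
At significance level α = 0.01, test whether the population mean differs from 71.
One-sample t-test:
H₀: μ = 71
H₁: μ ≠ 71
df = n - 1 = 49
t = (x̄ - μ₀) / (s/√n) = (68.89 - 71) / (19.99/√50) = -0.746
p-value = 0.4590

Since p-value > α = 0.01, we fail to reject H₀.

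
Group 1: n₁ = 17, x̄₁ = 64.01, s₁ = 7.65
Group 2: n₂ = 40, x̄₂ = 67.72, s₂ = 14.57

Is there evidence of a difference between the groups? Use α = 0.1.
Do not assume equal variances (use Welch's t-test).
Welch's two-sample t-test:
H₀: μ₁ = μ₂
H₁: μ₁ ≠ μ₂
s₁²/n₁ = 7.65²/17 = 3.4425,  s₂²/n₂ = 14.57²/40 = 5.3071
SE = √(s₁²/n₁ + s₂²/n₂) = √(3.4425 + 5.3071) = 2.9580
df (Welch-Satterthwaite) = (s₁²/n₁ + s₂²/n₂)² / [(s₁²/n₁)²/(n₁-1) + (s₂²/n₂)²/(n₂-1)] ≈ 52.33
t = (x̄₁ - x̄₂) / SE = (64.01 - 67.72) / 2.9580 = -3.71 / 2.9580 = -1.254
p-value = 0.2153

Since p-value > α = 0.1, we fail to reject H₀.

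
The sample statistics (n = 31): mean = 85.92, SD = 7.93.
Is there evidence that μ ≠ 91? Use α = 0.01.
One-sample t-test:
H₀: μ = 91
H₁: μ ≠ 91
df = n - 1 = 30
t = (x̄ - μ₀) / (s/√n) = (85.92 - 91) / (7.93/√31) = -3.567
p-value = 0.0012

Since p-value < α = 0.01, we reject H₀.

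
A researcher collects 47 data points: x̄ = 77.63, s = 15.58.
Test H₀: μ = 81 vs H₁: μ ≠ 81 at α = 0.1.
One-sample t-test:
H₀: μ = 81
H₁: μ ≠ 81
df = n - 1 = 46
t = (x̄ - μ₀) / (s/√n) = (77.63 - 81) / (15.58/√47) = -1.483
p-value = 0.1449

Since p-value > α = 0.1, we fail to reject H₀.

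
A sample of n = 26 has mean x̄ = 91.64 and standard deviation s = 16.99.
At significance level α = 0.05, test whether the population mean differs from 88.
One-sample t-test:
H₀: μ = 88
H₁: μ ≠ 88
df = n - 1 = 25
t = (x̄ - μ₀) / (s/√n) = (91.64 - 88) / (16.99/√26) = 1.092
p-value = 0.2851

Since p-value > α = 0.05, we fail to reject H₀.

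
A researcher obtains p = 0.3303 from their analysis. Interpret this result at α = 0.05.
Since p = 0.3303 > α = 0.05, fail to reject H₀.
There is insufficient evidence to reject the null hypothesis; the result is not statistically significant at the 0.05 level.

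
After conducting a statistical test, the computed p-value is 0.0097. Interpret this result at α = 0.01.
Since p = 0.0097 < α = 0.01, reject H₀.
There is sufficient evidence to reject the null hypothesis; the result is statistically significant at the 0.01 level.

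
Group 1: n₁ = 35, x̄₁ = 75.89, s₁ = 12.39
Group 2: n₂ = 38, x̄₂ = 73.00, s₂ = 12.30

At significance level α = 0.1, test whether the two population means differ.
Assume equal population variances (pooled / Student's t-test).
Student's two-sample t-test (equal variances):
H₀: μ₁ = μ₂
H₁: μ₁ ≠ μ₂
df = n₁ + n₂ - 2 = 71
Pooled variance s_p² = [(n₁-1)s₁² + (n₂-1)s₂²] / (n₁ + n₂ - 2) = [(34)(12.39²) + (37)(12.30²)] / 71 = 152.3541
SE = √(s_p²(1/n₁ + 1/n₂)) = √(152.3541 × (1/35 + 1/38)) = 2.8918
t = (x̄₁ - x̄₂) / SE = (75.89 - 73.00) / 2.8918 = 2.89 / 2.8918 = 0.999
p-value = 0.3210

Since p-value > α = 0.1, we fail to reject H₀.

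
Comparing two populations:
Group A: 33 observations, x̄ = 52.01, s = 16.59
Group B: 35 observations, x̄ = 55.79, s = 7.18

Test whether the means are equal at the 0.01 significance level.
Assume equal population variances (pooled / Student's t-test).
Student's two-sample t-test (equal variances):
H₀: μ₁ = μ₂
H₁: μ₁ ≠ μ₂
df = n₁ + n₂ - 2 = 66
Pooled variance s_p² = [(n₁-1)s₁² + (n₂-1)s₂²] / (n₁ + n₂ - 2) = [(32)(16.59²) + (34)(7.18²)] / 66 = 160.0012
SE = √(s_p²(1/n₁ + 1/n₂)) = √(160.0012 × (1/33 + 1/35)) = 3.0692
t = (x̄₁ - x̄₂) / SE = (52.01 - 55.79) / 3.0692 = -3.78 / 3.0692 = -1.232
p-value = 0.2225

Since p-value > α = 0.01, we fail to reject H₀.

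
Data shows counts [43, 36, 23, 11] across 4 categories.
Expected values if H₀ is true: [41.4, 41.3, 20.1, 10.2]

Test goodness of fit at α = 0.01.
Chi-square goodness of fit test:
H₀: observed counts match expected distribution
H₁: observed counts differ from expected distribution
df = k - 1 = 3
χ² = Σ(O - E)²/E
   = (43 - 41.4)²/41.4 + (36 - 41.3)²/41.3 + (23 - 20.1)²/20.1 + (11 - 10.2)²/10.2
   = 0.062 + 0.680 + 0.418 + 0.063
   = 1.22
p-value = 0.7475

Since p-value > α = 0.01, we fail to reject H₀.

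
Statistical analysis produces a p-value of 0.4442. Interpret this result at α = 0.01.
Since p = 0.4442 > α = 0.01, fail to reject H₀.
There is insufficient evidence to reject the null hypothesis; the result is not statistically significant at the 0.01 level.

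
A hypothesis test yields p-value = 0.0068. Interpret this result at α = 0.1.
Since p = 0.0068 < α = 0.1, reject H₀.
There is sufficient evidence to reject the null hypothesis; the result is statistically significant at the 0.1 level.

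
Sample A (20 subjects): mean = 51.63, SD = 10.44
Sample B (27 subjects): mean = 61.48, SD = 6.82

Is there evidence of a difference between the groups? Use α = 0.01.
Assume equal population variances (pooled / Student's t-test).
Student's two-sample t-test (equal variances):
H₀: μ₁ = μ₂
H₁: μ₁ ≠ μ₂
df = n₁ + n₂ - 2 = 45
Pooled variance s_p² = [(n₁-1)s₁² + (n₂-1)s₂²] / (n₁ + n₂ - 2) = [(19)(10.44²) + (26)(6.82²)] / 45 = 72.8934
SE = √(s_p²(1/n₁ + 1/n₂)) = √(72.8934 × (1/20 + 1/27)) = 2.5188
t = (x̄₁ - x̄₂) / SE = (51.63 - 61.48) / 2.5188 = -9.85 / 2.5188 = -3.911
p-value = 0.0003

Since p-value < α = 0.01, we reject H₀.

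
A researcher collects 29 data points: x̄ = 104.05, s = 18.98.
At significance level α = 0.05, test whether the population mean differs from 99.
One-sample t-test:
H₀: μ = 99
H₁: μ ≠ 99
df = n - 1 = 28
t = (x̄ - μ₀) / (s/√n) = (104.05 - 99) / (18.98/√29) = 1.433
p-value = 0.1630

Since p-value > α = 0.05, we fail to reject H₀.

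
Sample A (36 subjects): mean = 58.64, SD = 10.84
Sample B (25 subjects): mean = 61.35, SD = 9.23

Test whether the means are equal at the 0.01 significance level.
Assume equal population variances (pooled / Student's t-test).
Student's two-sample t-test (equal variances):
H₀: μ₁ = μ₂
H₁: μ₁ ≠ μ₂
df = n₁ + n₂ - 2 = 59
Pooled variance s_p² = [(n₁-1)s₁² + (n₂-1)s₂²] / (n₁ + n₂ - 2) = [(35)(10.84²) + (24)(9.23²)] / 59 = 104.3615
SE = √(s_p²(1/n₁ + 1/n₂)) = √(104.3615 × (1/36 + 1/25)) = 2.6596
t = (x̄₁ - x̄₂) / SE = (58.64 - 61.35) / 2.6596 = -2.71 / 2.6596 = -1.019
p-value = 0.3124

Since p-value > α = 0.01, we fail to reject H₀.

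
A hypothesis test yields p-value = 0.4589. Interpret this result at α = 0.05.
Since p = 0.4589 > α = 0.05, fail to reject H₀.
There is insufficient evidence to reject the null hypothesis; the result is not statistically significant at the 0.05 level.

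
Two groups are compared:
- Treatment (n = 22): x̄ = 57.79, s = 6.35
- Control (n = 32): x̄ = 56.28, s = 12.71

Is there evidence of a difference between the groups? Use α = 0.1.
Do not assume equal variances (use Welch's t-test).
Welch's two-sample t-test:
H₀: μ₁ = μ₂
H₁: μ₁ ≠ μ₂
s₁²/n₁ = 6.35²/22 = 1.8328,  s₂²/n₂ = 12.71²/32 = 5.0483
SE = √(s₁²/n₁ + s₂²/n₂) = √(1.8328 + 5.0483) = 2.6232
df (Welch-Satterthwaite) = (s₁²/n₁ + s₂²/n₂)² / [(s₁²/n₁)²/(n₁-1) + (s₂²/n₂)²/(n₂-1)] ≈ 48.21
t = (x̄₁ - x̄₂) / SE = (57.79 - 56.28) / 2.6232 = 1.51 / 2.6232 = 0.576
p-value = 0.5675

Since p-value > α = 0.1, we fail to reject H₀.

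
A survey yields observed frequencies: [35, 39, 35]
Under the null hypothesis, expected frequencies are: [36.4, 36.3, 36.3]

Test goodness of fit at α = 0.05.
Chi-square goodness of fit test:
H₀: observed counts match expected distribution
H₁: observed counts differ from expected distribution
df = k - 1 = 2
χ² = Σ(O - E)²/E
   = (35 - 36.4)²/36.4 + (39 - 36.3)²/36.3 + (35 - 36.3)²/36.3
   = 0.054 + 0.201 + 0.047
   = 0.30
p-value = 0.8602

Since p-value > α = 0.05, we fail to reject H₀.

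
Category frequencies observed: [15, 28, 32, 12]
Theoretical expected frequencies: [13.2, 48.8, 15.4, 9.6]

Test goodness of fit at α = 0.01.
Chi-square goodness of fit test:
H₀: observed counts match expected distribution
H₁: observed counts differ from expected distribution
df = k - 1 = 3
χ² = Σ(O - E)²/E
   = (15 - 13.2)²/13.2 + (28 - 48.8)²/48.8 + (32 - 15.4)²/15.4 + (12 - 9.6)²/9.6
   = 0.245 + 8.866 + 17.894 + 0.600
   = 27.60
p-value < 0.0001

Since p-value < α = 0.01, we reject H₀.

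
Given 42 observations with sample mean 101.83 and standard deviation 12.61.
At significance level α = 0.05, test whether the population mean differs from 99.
One-sample t-test:
H₀: μ = 99
H₁: μ ≠ 99
df = n - 1 = 41
t = (x̄ - μ₀) / (s/√n) = (101.83 - 99) / (12.61/√42) = 1.454
p-value = 0.1534

Since p-value > α = 0.05, we fail to reject H₀.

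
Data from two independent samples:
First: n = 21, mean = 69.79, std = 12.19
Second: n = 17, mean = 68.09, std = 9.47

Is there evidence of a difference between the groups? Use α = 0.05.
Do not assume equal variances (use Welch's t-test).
Welch's two-sample t-test:
H₀: μ₁ = μ₂
H₁: μ₁ ≠ μ₂
s₁²/n₁ = 12.19²/21 = 7.0760,  s₂²/n₂ = 9.47²/17 = 5.2753
SE = √(s₁²/n₁ + s₂²/n₂) = √(7.0760 + 5.2753) = 3.5144
df (Welch-Satterthwaite) = (s₁²/n₁ + s₂²/n₂)² / [(s₁²/n₁)²/(n₁-1) + (s₂²/n₂)²/(n₂-1)] ≈ 35.96
t = (x̄₁ - x̄₂) / SE = (69.79 - 68.09) / 3.5144 = 1.70 / 3.5144 = 0.484
p-value = 0.6315

Since p-value > α = 0.05, we fail to reject H₀.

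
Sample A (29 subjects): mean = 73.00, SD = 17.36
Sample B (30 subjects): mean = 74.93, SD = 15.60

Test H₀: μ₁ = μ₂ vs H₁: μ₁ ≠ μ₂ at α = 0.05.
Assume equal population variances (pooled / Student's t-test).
Student's two-sample t-test (equal variances):
H₀: μ₁ = μ₂
H₁: μ₁ ≠ μ₂
df = n₁ + n₂ - 2 = 57
Pooled variance s_p² = [(n₁-1)s₁² + (n₂-1)s₂²] / (n₁ + n₂ - 2) = [(28)(17.36²) + (29)(15.60²)] / 57 = 271.8559
SE = √(s_p²(1/n₁ + 1/n₂)) = √(271.8559 × (1/29 + 1/30)) = 4.2937
t = (x̄₁ - x̄₂) / SE = (73.00 - 74.93) / 4.2937 = -1.93 / 4.2937 = -0.449
p-value = 0.6548

Since p-value > α = 0.05, we fail to reject H₀.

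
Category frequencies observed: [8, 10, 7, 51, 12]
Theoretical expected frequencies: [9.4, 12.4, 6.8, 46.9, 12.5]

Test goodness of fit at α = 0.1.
Chi-square goodness of fit test:
H₀: observed counts match expected distribution
H₁: observed counts differ from expected distribution
df = k - 1 = 4
χ² = Σ(O - E)²/E
   = (8 - 9.4)²/9.4 + (10 - 12.4)²/12.4 + (7 - 6.8)²/6.8 + (51 - 46.9)²/46.9 + (12 - 12.5)²/12.5
   = 0.209 + 0.465 + 0.006 + 0.358 + 0.020
   = 1.06
p-value = 0.9010

Since p-value > α = 0.1, we fail to reject H₀.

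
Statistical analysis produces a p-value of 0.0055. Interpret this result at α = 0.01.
Since p = 0.0055 < α = 0.01, reject H₀.
There is sufficient evidence to reject the null hypothesis; the result is statistically significant at the 0.01 level.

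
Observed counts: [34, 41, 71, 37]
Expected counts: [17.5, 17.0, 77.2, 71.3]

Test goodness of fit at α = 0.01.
Chi-square goodness of fit test:
H₀: observed counts match expected distribution
H₁: observed counts differ from expected distribution
df = k - 1 = 3
χ² = Σ(O - E)²/E
   = (34 - 17.5)²/17.5 + (41 - 17.0)²/17.0 + (71 - 77.2)²/77.2 + (37 - 71.3)²/71.3
   = 15.557 + 33.882 + 0.498 + 16.501
   = 66.44
p-value < 0.0001

Since p-value < α = 0.01, we reject H₀.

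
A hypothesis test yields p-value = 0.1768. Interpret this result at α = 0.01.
Since p = 0.1768 > α = 0.01, fail to reject H₀.
There is insufficient evidence to reject the null hypothesis; the result is not statistically significant at the 0.01 level.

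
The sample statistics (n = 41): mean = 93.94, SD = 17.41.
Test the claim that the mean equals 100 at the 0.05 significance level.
One-sample t-test:
H₀: μ = 100
H₁: μ ≠ 100
df = n - 1 = 40
t = (x̄ - μ₀) / (s/√n) = (93.94 - 100) / (17.41/√41) = -2.229
p-value = 0.0315

Since p-value < α = 0.05, we reject H₀.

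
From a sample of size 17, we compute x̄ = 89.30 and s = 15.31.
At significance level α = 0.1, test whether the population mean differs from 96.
One-sample t-test:
H₀: μ = 96
H₁: μ ≠ 96
df = n - 1 = 16
t = (x̄ - μ₀) / (s/√n) = (89.30 - 96) / (15.31/√17) = -1.804
p-value = 0.0900

Since p-value < α = 0.1, we reject H₀.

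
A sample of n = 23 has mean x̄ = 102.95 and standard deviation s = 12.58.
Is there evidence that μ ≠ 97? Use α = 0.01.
One-sample t-test:
H₀: μ = 97
H₁: μ ≠ 97
df = n - 1 = 22
t = (x̄ - μ₀) / (s/√n) = (102.95 - 97) / (12.58/√23) = 2.268
p-value = 0.0335

Since p-value > α = 0.01, we fail to reject H₀.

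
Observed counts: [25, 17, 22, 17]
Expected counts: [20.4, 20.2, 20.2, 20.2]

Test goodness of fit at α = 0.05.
Chi-square goodness of fit test:
H₀: observed counts match expected distribution
H₁: observed counts differ from expected distribution
df = k - 1 = 3
χ² = Σ(O - E)²/E
   = (25 - 20.4)²/20.4 + (17 - 20.2)²/20.2 + (22 - 20.2)²/20.2 + (17 - 20.2)²/20.2
   = 1.037 + 0.507 + 0.160 + 0.507
   = 2.21
p-value = 0.5297

Since p-value > α = 0.05, we fail to reject H₀.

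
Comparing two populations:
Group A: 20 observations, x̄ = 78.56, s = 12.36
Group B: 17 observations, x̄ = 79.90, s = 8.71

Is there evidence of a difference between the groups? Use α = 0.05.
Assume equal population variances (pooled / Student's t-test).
Student's two-sample t-test (equal variances):
H₀: μ₁ = μ₂
H₁: μ₁ ≠ μ₂
df = n₁ + n₂ - 2 = 35
Pooled variance s_p² = [(n₁-1)s₁² + (n₂-1)s₂²] / (n₁ + n₂ - 2) = [(19)(12.36²) + (16)(8.71²)] / 35 = 117.6128
SE = √(s_p²(1/n₁ + 1/n₂)) = √(117.6128 × (1/20 + 1/17)) = 3.5776
t = (x̄₁ - x̄₂) / SE = (78.56 - 79.90) / 3.5776 = -1.34 / 3.5776 = -0.375
p-value = 0.7103

Since p-value > α = 0.05, we fail to reject H₀.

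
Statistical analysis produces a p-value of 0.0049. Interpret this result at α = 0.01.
Since p = 0.0049 < α = 0.01, reject H₀.
There is sufficient evidence to reject the null hypothesis; the result is statistically significant at the 0.01 level.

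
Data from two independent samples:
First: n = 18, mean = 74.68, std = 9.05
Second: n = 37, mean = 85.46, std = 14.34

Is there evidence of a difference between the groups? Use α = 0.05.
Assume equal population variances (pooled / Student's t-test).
Student's two-sample t-test (equal variances):
H₀: μ₁ = μ₂
H₁: μ₁ ≠ μ₂
df = n₁ + n₂ - 2 = 53
Pooled variance s_p² = [(n₁-1)s₁² + (n₂-1)s₂²] / (n₁ + n₂ - 2) = [(17)(9.05²) + (36)(14.34²)] / 53 = 165.9476
SE = √(s_p²(1/n₁ + 1/n₂)) = √(165.9476 × (1/18 + 1/37)) = 3.7019
t = (x̄₁ - x̄₂) / SE = (74.68 - 85.46) / 3.7019 = -10.78 / 3.7019 = -2.912
p-value = 0.0052

Since p-value < α = 0.05, we reject H₀.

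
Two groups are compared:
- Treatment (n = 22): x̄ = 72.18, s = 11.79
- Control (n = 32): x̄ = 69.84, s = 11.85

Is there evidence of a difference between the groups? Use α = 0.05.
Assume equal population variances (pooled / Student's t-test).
Student's two-sample t-test (equal variances):
H₀: μ₁ = μ₂
H₁: μ₁ ≠ μ₂
df = n₁ + n₂ - 2 = 52
Pooled variance s_p² = [(n₁-1)s₁² + (n₂-1)s₂²] / (n₁ + n₂ - 2) = [(21)(11.79²) + (31)(11.85²)] / 52 = 139.8497
SE = √(s_p²(1/n₁ + 1/n₂)) = √(139.8497 × (1/22 + 1/32)) = 3.2752
t = (x̄₁ - x̄₂) / SE = (72.18 - 69.84) / 3.2752 = 2.34 / 3.2752 = 0.714
p-value = 0.4781

Since p-value > α = 0.05, we fail to reject H₀.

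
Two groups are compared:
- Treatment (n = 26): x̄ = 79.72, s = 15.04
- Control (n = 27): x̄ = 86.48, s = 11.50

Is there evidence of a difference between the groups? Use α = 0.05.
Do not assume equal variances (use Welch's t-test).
Welch's two-sample t-test:
H₀: μ₁ = μ₂
H₁: μ₁ ≠ μ₂
s₁²/n₁ = 15.04²/26 = 8.7001,  s₂²/n₂ = 11.50²/27 = 4.8981
SE = √(s₁²/n₁ + s₂²/n₂) = √(8.7001 + 4.8981) = 3.6876
df (Welch-Satterthwaite) = (s₁²/n₁ + s₂²/n₂)² / [(s₁²/n₁)²/(n₁-1) + (s₂²/n₂)²/(n₂-1)] ≈ 46.81
t = (x̄₁ - x̄₂) / SE = (79.72 - 86.48) / 3.6876 = -6.76 / 3.6876 = -1.833
p-value = 0.0731

Since p-value > α = 0.05, we fail to reject H₀.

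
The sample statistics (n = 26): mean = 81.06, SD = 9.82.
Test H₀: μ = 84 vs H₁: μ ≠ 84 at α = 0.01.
One-sample t-test:
H₀: μ = 84
H₁: μ ≠ 84
df = n - 1 = 25
t = (x̄ - μ₀) / (s/√n) = (81.06 - 84) / (9.82/√26) = -1.527
p-value = 0.1394

Since p-value > α = 0.01, we fail to reject H₀.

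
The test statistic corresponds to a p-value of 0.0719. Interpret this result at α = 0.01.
Since p = 0.0719 > α = 0.01, fail to reject H₀.
There is insufficient evidence to reject the null hypothesis; the result is not statistically significant at the 0.01 level.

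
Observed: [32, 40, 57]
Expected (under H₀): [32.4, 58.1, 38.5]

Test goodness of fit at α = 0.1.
Chi-square goodness of fit test:
H₀: observed counts match expected distribution
H₁: observed counts differ from expected distribution
df = k - 1 = 2
χ² = Σ(O - E)²/E
   = (32 - 32.4)²/32.4 + (40 - 58.1)²/58.1 + (57 - 38.5)²/38.5
   = 0.005 + 5.639 + 8.890
   = 14.53
p-value = 0.0007

Since p-value < α = 0.1, we reject H₀.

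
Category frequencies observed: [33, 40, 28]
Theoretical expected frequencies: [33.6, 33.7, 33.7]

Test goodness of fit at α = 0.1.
Chi-square goodness of fit test:
H₀: observed counts match expected distribution
H₁: observed counts differ from expected distribution
df = k - 1 = 2
χ² = Σ(O - E)²/E
   = (33 - 33.6)²/33.6 + (40 - 33.7)²/33.7 + (28 - 33.7)²/33.7
   = 0.011 + 1.178 + 0.964
   = 2.15
p-value = 0.3409

Since p-value > α = 0.1, we fail to reject H₀.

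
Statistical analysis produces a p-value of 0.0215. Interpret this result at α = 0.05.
Since p = 0.0215 < α = 0.05, reject H₀.
There is sufficient evidence to reject the null hypothesis; the result is statistically significant at the 0.05 level.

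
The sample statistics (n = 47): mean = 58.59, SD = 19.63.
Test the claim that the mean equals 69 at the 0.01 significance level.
One-sample t-test:
H₀: μ = 69
H₁: μ ≠ 69
df = n - 1 = 46
t = (x̄ - μ₀) / (s/√n) = (58.59 - 69) / (19.63/√47) = -3.636
p-value = 0.0007

Since p-value < α = 0.01, we reject H₀.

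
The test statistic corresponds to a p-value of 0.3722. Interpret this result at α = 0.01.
Since p = 0.3722 > α = 0.01, fail to reject H₀.
There is insufficient evidence to reject the null hypothesis; the result is not statistically significant at the 0.01 level.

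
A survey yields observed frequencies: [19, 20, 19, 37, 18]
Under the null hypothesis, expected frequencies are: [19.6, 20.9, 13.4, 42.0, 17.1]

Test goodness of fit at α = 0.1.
Chi-square goodness of fit test:
H₀: observed counts match expected distribution
H₁: observed counts differ from expected distribution
df = k - 1 = 4
χ² = Σ(O - E)²/E
   = (19 - 19.6)²/19.6 + (20 - 20.9)²/20.9 + (19 - 13.4)²/13.4 + (37 - 42.0)²/42.0 + (18 - 17.1)²/17.1
   = 0.018 + 0.039 + 2.340 + 0.595 + 0.047
   = 3.04
p-value = 0.5511

Since p-value > α = 0.1, we fail to reject H₀.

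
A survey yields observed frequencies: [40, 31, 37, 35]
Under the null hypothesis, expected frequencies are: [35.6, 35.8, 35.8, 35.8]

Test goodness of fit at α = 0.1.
Chi-square goodness of fit test:
H₀: observed counts match expected distribution
H₁: observed counts differ from expected distribution
df = k - 1 = 3
χ² = Σ(O - E)²/E
   = (40 - 35.6)²/35.6 + (31 - 35.8)²/35.8 + (37 - 35.8)²/35.8 + (35 - 35.8)²/35.8
   = 0.544 + 0.644 + 0.040 + 0.018
   = 1.25
p-value = 0.7421

Since p-value > α = 0.1, we fail to reject H₀.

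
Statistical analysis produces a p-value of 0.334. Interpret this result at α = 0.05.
Since p = 0.334 > α = 0.05, fail to reject H₀.
There is insufficient evidence to reject the null hypothesis; the result is not statistically significant at the 0.05 level.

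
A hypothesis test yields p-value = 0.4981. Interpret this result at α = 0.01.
Since p = 0.4981 > α = 0.01, fail to reject H₀.
There is insufficient evidence to reject the null hypothesis; the result is not statistically significant at the 0.01 level.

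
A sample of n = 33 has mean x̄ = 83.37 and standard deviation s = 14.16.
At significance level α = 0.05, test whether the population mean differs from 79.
One-sample t-test:
H₀: μ = 79
H₁: μ ≠ 79
df = n - 1 = 32
t = (x̄ - μ₀) / (s/√n) = (83.37 - 79) / (14.16/√33) = 1.773
p-value = 0.0858

Since p-value > α = 0.05, we fail to reject H₀.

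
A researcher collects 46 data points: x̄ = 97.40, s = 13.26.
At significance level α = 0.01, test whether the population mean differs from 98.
One-sample t-test:
H₀: μ = 98
H₁: μ ≠ 98
df = n - 1 = 45
t = (x̄ - μ₀) / (s/√n) = (97.40 - 98) / (13.26/√46) = -0.307
p-value = 0.7603

Since p-value > α = 0.01, we fail to reject H₀.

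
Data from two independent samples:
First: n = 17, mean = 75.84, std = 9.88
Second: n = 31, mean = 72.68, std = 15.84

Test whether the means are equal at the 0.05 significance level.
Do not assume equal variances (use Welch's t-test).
Welch's two-sample t-test:
H₀: μ₁ = μ₂
H₁: μ₁ ≠ μ₂
s₁²/n₁ = 9.88²/17 = 5.7420,  s₂²/n₂ = 15.84²/31 = 8.0937
SE = √(s₁²/n₁ + s₂²/n₂) = √(5.7420 + 8.0937) = 3.7196
df (Welch-Satterthwaite) = (s₁²/n₁ + s₂²/n₂)² / [(s₁²/n₁)²/(n₁-1) + (s₂²/n₂)²/(n₂-1)] ≈ 45.10
t = (x̄₁ - x̄₂) / SE = (75.84 - 72.68) / 3.7196 = 3.16 / 3.7196 = 0.850
p-value = 0.4001

Since p-value > α = 0.05, we fail to reject H₀.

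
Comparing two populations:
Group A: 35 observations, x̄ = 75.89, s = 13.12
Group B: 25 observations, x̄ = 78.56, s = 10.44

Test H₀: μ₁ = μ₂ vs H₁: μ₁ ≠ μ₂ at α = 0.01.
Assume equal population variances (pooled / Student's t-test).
Student's two-sample t-test (equal variances):
H₀: μ₁ = μ₂
H₁: μ₁ ≠ μ₂
df = n₁ + n₂ - 2 = 58
Pooled variance s_p² = [(n₁-1)s₁² + (n₂-1)s₂²] / (n₁ + n₂ - 2) = [(34)(13.12²) + (24)(10.44²)] / 58 = 146.0072
SE = √(s_p²(1/n₁ + 1/n₂)) = √(146.0072 × (1/35 + 1/25)) = 3.1642
t = (x̄₁ - x̄₂) / SE = (75.89 - 78.56) / 3.1642 = -2.67 / 3.1642 = -0.844
p-value = 0.4022

Since p-value > α = 0.01, we fail to reject H₀.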